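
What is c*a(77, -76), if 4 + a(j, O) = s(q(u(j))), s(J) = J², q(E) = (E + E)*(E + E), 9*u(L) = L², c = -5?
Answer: -98858903323683260/6561 ≈ -1.5068e+13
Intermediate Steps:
u(L) = L²/9
q(E) = 4*E² (q(E) = (2*E)*(2*E) = 4*E²)
a(j, O) = -4 + 16*j⁸/6561 (a(j, O) = -4 + (4*(j²/9)²)² = -4 + (4*(j⁴/81))² = -4 + (4*j⁴/81)² = -4 + 16*j⁸/6561)
c*a(77, -76) = -5*(-4 + (16/6561)*77⁸) = -5*(-4 + (16/6561)*1235736291547681) = -5*(-4 + 19771780664762896/6561) = -5*19771780664736652/6561 = -98858903323683260/6561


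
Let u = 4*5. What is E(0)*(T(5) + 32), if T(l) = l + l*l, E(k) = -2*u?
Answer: -2480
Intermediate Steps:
u = 20
E(k) = -40 (E(k) = -2*20 = -40)
T(l) = l + l²
E(0)*(T(5) + 32) = -40*(5*(1 + 5) + 32) = -40*(5*6 + 32) = -40*(30 + 32) = -40*62 = -2480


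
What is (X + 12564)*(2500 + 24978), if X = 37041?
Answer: 1363046190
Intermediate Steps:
(X + 12564)*(2500 + 24978) = (37041 + 12564)*(2500 + 24978) = 49605*27478 = 1363046190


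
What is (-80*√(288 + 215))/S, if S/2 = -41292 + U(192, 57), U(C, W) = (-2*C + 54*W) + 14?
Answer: 5*√503/4823 ≈ 0.023251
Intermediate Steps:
U(C, W) = 14 - 2*C + 54*W
S = -77168 (S = 2*(-41292 + (14 - 2*192 + 54*57)) = 2*(-41292 + (14 - 384 + 3078)) = 2*(-41292 + 2708) = 2*(-38584) = -77168)
(-80*√(288 + 215))/S = -80*√(288 + 215)/(-77168) = -80*√503*(-1/77168) = 5*√503/4823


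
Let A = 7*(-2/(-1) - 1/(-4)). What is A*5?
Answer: 315/4 ≈ 78.750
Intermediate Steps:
A = 63/4 (A = 7*(-2*(-1) - 1*(-¼)) = 7*(2 + ¼) = 7*(9/4) = 63/4 ≈ 15.750)
A*5 = (63/4)*5 = 315/4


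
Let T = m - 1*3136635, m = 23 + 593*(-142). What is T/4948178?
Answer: -1610409/2474089 ≈ -0.65091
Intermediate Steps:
m = -84183 (m = 23 - 84206 = -84183)
T = -3220818 (T = -84183 - 1*3136635 = -84183 - 3136635 = -3220818)
T/4948178 = -3220818/4948178 = -3220818*1/4948178 = -1610409/2474089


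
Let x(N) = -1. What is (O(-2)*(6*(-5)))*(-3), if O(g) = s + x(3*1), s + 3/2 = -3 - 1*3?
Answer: -765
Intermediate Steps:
s = -15/2 (s = -3/2 + (-3 - 1*3) = -3/2 + (-3 - 3) = -3/2 - 6 = -15/2 ≈ -7.5000)
O(g) = -17/2 (O(g) = -15/2 - 1 = -17/2)
(O(-2)*(6*(-5)))*(-3) = -51*(-5)*(-3) = -17/2*(-30)*(-3) = 255*(-3) = -765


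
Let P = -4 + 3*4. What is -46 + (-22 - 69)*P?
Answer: -774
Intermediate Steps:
P = 8 (P = -4 + 12 = 8)
-46 + (-22 - 69)*P = -46 + (-22 - 69)*8 = -46 - 91*8 = -46 - 728 = -774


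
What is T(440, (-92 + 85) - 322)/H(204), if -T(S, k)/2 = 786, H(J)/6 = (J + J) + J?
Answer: -131/306 ≈ -0.42810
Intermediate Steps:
H(J) = 18*J (H(J) = 6*((J + J) + J) = 6*(2*J + J) = 6*(3*J) = 18*J)
T(S, k) = -1572 (T(S, k) = -2*786 = -1572)
T(440, (-92 + 85) - 322)/H(204) = -1572/(18*204) = -1572/3672 = -1572*1/3672 = -131/306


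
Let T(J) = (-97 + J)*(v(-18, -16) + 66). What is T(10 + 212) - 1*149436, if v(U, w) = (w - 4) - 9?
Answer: -144811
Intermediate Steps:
v(U, w) = -13 + w (v(U, w) = (-4 + w) - 9 = -13 + w)
T(J) = -3589 + 37*J (T(J) = (-97 + J)*((-13 - 16) + 66) = (-97 + J)*(-29 + 66) = (-97 + J)*37 = -3589 + 37*J)
T(10 + 212) - 1*149436 = (-3589 + 37*(10 + 212)) - 1*149436 = (-3589 + 37*222) - 149436 = (-3589 + 8214) - 149436 = 4625 - 149436 = -144811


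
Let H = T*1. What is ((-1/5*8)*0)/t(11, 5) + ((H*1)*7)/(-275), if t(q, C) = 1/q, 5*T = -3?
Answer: 21/1375 ≈ 0.015273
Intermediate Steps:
T = -3/5 (T = (1/5)*(-3) = -3/5 ≈ -0.60000)
H = -3/5 (H = -3/5*1 = -3/5 ≈ -0.60000)
((-1/5*8)*0)/t(11, 5) + ((H*1)*7)/(-275) = ((-1/5*8)*0)/(1/11) + (-3/5*1*7)/(-275) = ((-1*1/5*8)*0)/(1/11) - 3/5*7*(-1/275) = (-1/5*8*0)*11 - 21/5*(-1/275) = -8/5*0*11 + 21/1375 = 0*11 + 21/1375 = 0 + 21/1375 = 21/1375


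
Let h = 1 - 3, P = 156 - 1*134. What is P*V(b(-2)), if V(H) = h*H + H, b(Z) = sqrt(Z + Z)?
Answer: -44*I ≈ -44.0*I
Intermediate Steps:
P = 22 (P = 156 - 134 = 22)
h = -2
b(Z) = sqrt(2)*sqrt(Z) (b(Z) = sqrt(2*Z) = sqrt(2)*sqrt(Z))
V(H) = -H (V(H) = -2*H + H = -H)
P*V(b(-2)) = 22*(-sqrt(2)*sqrt(-2)) = 22*(-sqrt(2)*I*sqrt(2)) = 22*(-2*I) = -44*I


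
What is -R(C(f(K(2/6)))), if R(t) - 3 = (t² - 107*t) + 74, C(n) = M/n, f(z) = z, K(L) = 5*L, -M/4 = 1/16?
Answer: -37229/400 ≈ -93.073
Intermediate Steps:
M = -¼ (M = -4/16 = -4*1/16 = -¼ ≈ -0.25000)
C(n) = -1/(4*n)
R(t) = 77 + t² - 107*t (R(t) = 3 + ((t² - 107*t) + 74) = 3 + (74 + t² - 107*t) = 77 + t² - 107*t)
-R(C(f(K(2/6)))) = -(77 + (-1/(4*(5*(2/6))))² - (-107)/(4*(5*(2/6)))) = -(77 + (-1/(4*(5*(2*(⅙)))))² - (-107)/(4*(5*(2*(⅙))))) = -(77 + (-1/(4*(5*(⅓))))² - (-107)/(4*(5*(⅓)))) = -(77 + (-1/(4*5/3))² - (-107)/(4*5/3)) = -(77 + (-¼*⅗)² - (-107)*3/(4*5)) = -(77 + (-3/20)² - 107*(-3/20)) = -(77 + 9/400 + 321/20) = -1*37229/400 = -37229/400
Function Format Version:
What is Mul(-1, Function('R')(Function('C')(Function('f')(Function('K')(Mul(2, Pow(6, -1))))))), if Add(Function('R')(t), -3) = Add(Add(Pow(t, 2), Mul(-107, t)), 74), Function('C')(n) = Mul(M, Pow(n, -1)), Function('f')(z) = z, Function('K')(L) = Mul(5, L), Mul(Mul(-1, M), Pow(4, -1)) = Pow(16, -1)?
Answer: Rational(-37229, 400) ≈ -93.073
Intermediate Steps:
M = Rational(-1, 4) (M = Mul(-4, Pow(16, -1)) = Mul(-4, Rational(1, 16)) = Rational(-1, 4) ≈ -0.25000)
Function('C')(n) = Mul(Rational(-1, 4), Pow(n, -1))
Function('R')(t) = Add(77, Pow(t, 2), Mul(-107, t)) (Function('R')(t) = Add(3, Add(Add(Pow(t, 2), Mul(-107, t)), 74)) = Add(3, Add(74, Pow(t, 2), Mul(-107, t))) = Add(77, Pow(t, 2), Mul(-107, t)))
Mul(-1, Function('R')(Function('C')(Function('f')(Function('K')(Mul(2, Pow(6, -1))))))) = Mul(-1, Add(77, Pow(Mul(Rational(-1, 4), Pow(Mul(5, Mul(2, Pow(6, -1))), -1)), 2), Mul(-107, Mul(Rational(-1, 4), Pow(Mul(5, Mul(2, Pow(6, -1))), -1))))) = Mul(-1, Add(77, Pow(Mul(Rational(-1, 4), Pow(Mul(5, Mul(2, Rational(1, 6))), -1)), 2), Mul(-107, Mul(Rational(-1, 4), Pow(Mul(5, Mul(2, Rational(1, 6))), -1))))) = Mul(-1, Add(77, Pow(Mul(Rational(-1, 4), Pow(Mul(5, Rational(1, 3)), -1)), 2), Mul(-107, Mul(Rational(-1, 4), Pow(Mul(5, Rational(1, 3)), -1))))) = Mul(-1, Add(77, Pow(Mul(Rational(-1, 4), Pow(Rational(5, 3), -1)), 2), Mul(-107, Mul(Rational(-1, 4), Pow(Rational(5, 3), -1))))) = Mul(-1, Add(77, Pow(Mul(Rational(-1, 4), Rational(3, 5)), 2), Mul(-107, Mul(Rational(-1, 4), Rational(3, 5))))) = Mul(-1, Add(77, Pow(Rational(-3, 20), 2), Mul(-107, Rational(-3, 20)))) = Mul(-1, Add(77, Rational(9, 400), Rational(321, 20))) = Mul(-1, Rational(37229, 400)) = Rational(-37229, 400)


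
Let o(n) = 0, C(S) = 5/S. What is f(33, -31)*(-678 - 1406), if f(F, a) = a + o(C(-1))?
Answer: 64604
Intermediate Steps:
f(F, a) = a (f(F, a) = a + 0 = a)
f(33, -31)*(-678 - 1406) = -31*(-678 - 1406) = -31*(-2084) = 64604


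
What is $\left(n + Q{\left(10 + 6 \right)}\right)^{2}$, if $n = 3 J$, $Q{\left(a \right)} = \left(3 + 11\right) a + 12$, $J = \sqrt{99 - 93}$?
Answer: $55750 + 1416 \sqrt{6} \approx 59219.0$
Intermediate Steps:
$J = \sqrt{6} \approx 2.4495$
$Q{\left(a \right)} = 12 + 14 a$ ($Q{\left(a \right)} = 14 a + 12 = 12 + 14 a$)
$n = 3 \sqrt{6} \approx 7.3485$
$\left(n + Q{\left(10 + 6 \right)}\right)^{2} = \left(3 \sqrt{6} + \left(12 + 14 \left(10 + 6\right)\right)\right)^{2} = \left(3 \sqrt{6} + \left(12 + 14 \cdot 16\right)\right)^{2} = \left(3 \sqrt{6} + \left(12 + 224\right)\right)^{2} = \left(3 \sqrt{6} + 236\right)^{2} = \left(236 + 3 \sqrt{6}\right)^{2}$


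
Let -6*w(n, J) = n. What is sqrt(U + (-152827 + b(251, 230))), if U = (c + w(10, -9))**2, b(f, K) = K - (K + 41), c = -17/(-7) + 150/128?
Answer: I*sqrt(276124216847)/1344 ≈ 390.98*I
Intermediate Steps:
w(n, J) = -n/6
c = 1613/448 (c = -17*(-1/7) + 150*(1/128) = 17/7 + 75/64 = 1613/448 ≈ 3.6004)
b(f, K) = -41 (b(f, K) = K - (41 + K) = K + (-41 - K) = -41)
U = 6754801/1806336 (U = (1613/448 - 1/6*10)**2 = (1613/448 - 5/3)**2 = (2599/1344)**2 = 6754801/1806336 ≈ 3.7395)
sqrt(U + (-152827 + b(251, 230))) = sqrt(6754801/1806336 + (-152827 - 41)) = sqrt(6754801/1806336 - 152868) = sqrt(-276124216847/1806336) = I*sqrt(276124216847)/1344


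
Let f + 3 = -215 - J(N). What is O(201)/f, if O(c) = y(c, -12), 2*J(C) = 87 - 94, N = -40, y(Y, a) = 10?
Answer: -20/429 ≈ -0.046620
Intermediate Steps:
J(C) = -7/2 (J(C) = (87 - 94)/2 = (½)*(-7) = -7/2)
O(c) = 10
f = -429/2 (f = -3 + (-215 - 1*(-7/2)) = -3 + (-215 + 7/2) = -3 - 423/2 = -429/2 ≈ -214.50)
O(201)/f = 10/(-429/2) = 10*(-2/429) = -20/429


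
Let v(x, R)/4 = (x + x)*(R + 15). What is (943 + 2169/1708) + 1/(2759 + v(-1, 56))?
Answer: 504810713/534604 ≈ 944.27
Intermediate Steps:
v(x, R) = 8*x*(15 + R) (v(x, R) = 4*((x + x)*(R + 15)) = 4*((2*x)*(15 + R)) = 4*(2*x*(15 + R)) = 8*x*(15 + R))
(943 + 2169/1708) + 1/(2759 + v(-1, 56)) = (943 + 2169/1708) + 1/(2759 + 8*(-1)*(15 + 56)) = (943 + 2169*(1/1708)) + 1/(2759 + 8*(-1)*71) = (943 + 2169/1708) + 1/(2759 - 568) = 1612813/1708 + 1/2191 = 504810713/534604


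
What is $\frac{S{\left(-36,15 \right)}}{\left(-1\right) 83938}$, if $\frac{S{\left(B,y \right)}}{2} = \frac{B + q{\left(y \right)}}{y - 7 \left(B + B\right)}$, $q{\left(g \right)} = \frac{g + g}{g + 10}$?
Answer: $\frac{58}{36303185} \approx 1.5977 \cdot 10^{-6}$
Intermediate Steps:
$q{\left(g \right)} = \frac{2 g}{10 + g}$
$S{\left(B,y \right)} = \frac{2 \left(B + \frac{2 y}{10 + y}\right)}{y - 14 B}$ ($S{\left(B,y \right)} = 2 \frac{B + \frac{2 y}{10 + y}}{y - 7 \left(B + B\right)} = 2 \frac{B + \frac{2 y}{10 + y}}{y - 7 \cdot 2 B} = 2 \frac{B + \frac{2 y}{10 + y}}{y - 14 B} = \frac{2 \left(B + \frac{2 y}{10 + y}\right)}{y - 14 B}$)
$\frac{S{\left(-36,15 \right)}}{\left(-1\right) 83938} = \frac{2 \frac{1}{10 + 15} \frac{1}{\left(-1\right) 15 + 14 \left(-36\right)} \left(\left(-2\right) 15 - - 36 \left(10 + 15\right)\right)}{\left(-1\right) 83938} = \frac{2 \cdot \frac{1}{25} \frac{1}{-15 - 504} \left(-30 - \left(-36\right) 25\right)}{-83938} = 2 \cdot \frac{1}{25} \frac{1}{-519} \left(-30 + 900\right) \left(- \frac{1}{83938}\right) = 2 \cdot \frac{1}{25} \left(- \frac{1}{519}\right) 870 \left(- \frac{1}{83938}\right) = \left(- \frac{116}{865}\right) \left(- \frac{1}{83938}\right) = \frac{58}{36303185}$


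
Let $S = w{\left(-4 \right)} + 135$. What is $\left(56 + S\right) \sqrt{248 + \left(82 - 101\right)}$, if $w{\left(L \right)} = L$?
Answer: $187 \sqrt{229} \approx 2829.8$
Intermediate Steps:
$S = 131$ ($S = -4 + 135 = 131$)
$\left(56 + S\right) \sqrt{248 + \left(82 - 101\right)} = \left(56 + 131\right) \sqrt{248 + \left(82 - 101\right)} = 187 \sqrt{248 - 19} = 187 \sqrt{229}$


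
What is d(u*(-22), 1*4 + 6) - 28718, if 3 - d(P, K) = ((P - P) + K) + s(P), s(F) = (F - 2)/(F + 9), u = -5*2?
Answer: -6578243/229 ≈ -28726.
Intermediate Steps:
u = -10
s(F) = (-2 + F)/(9 + F)
d(P, K) = 3 - K - (-2 + P)/(9 + P) (d(P, K) = 3 - (((P - P) + K) + (-2 + P)/(9 + P)) = 3 - ((0 + K) + (-2 + P)/(9 + P)) = 3 - (K + (-2 + P)/(9 + P)) = 3 + (-K - (-2 + P)/(9 + P)) = 3 - K - (-2 + P)/(9 + P))
d(u*(-22), 1*4 + 6) - 28718 = (2 - (-10)*(-22) + (3 - (1*4 + 6))*(9 - 10*(-22)))/(9 - 10*(-22)) - 28718 = (2 - 1*220 + (3 - (4 + 6))*(9 + 220))/(9 + 220) - 28718 = (2 - 220 + (3 - 1*10)*229)/229 - 28718 = (2 - 220 + (3 - 10)*229)/229 - 28718 = (2 - 220 - 7*229)/229 - 28718 = (2 - 220 - 1603)/229 - 28718 = (1/229)*(-1821) - 28718 = -1821/229 - 28718 = -6578243/229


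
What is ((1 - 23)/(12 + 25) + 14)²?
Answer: 246016/1369 ≈ 179.70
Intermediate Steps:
((1 - 23)/(12 + 25) + 14)² = (-22/37 + 14)² = (496/37)² = 246016/1369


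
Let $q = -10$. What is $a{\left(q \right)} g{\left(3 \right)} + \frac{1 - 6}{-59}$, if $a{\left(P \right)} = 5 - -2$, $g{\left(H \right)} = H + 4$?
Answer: $\frac{2896}{59} \approx 49.085$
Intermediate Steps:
$g{\left(H \right)} = 4 + H$
$a{\left(P \right)} = 7$ ($a{\left(P \right)} = 5 + 2 = 7$)
$a{\left(q \right)} g{\left(3 \right)} + \frac{1 - 6}{-59} = 7 \left(4 + 3\right) + \frac{1 - 6}{-59} = 7 \cdot 7 + \left(1 - 6\right) \left(- \frac{1}{59}\right) = 49 - - \frac{5}{59} = 49 + \frac{5}{59} = \frac{2896}{59}$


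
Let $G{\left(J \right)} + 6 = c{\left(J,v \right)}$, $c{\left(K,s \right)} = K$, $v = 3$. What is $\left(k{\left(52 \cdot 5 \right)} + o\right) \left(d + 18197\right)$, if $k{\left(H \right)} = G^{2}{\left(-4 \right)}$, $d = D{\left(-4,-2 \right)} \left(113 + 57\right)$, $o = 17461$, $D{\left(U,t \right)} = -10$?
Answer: $289703817$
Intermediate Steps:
$G{\left(J \right)} = -6 + J$
$d = -1700$ ($d = - 10 \left(113 + 57\right) = \left(-10\right) 170 = -1700$)
$k{\left(H \right)} = 100$ ($k{\left(H \right)} = \left(-6 - 4\right)^{2} = \left(-10\right)^{2} = 100$)
$\left(k{\left(52 \cdot 5 \right)} + o\right) \left(d + 18197\right) = \left(100 + 17461\right) \left(-1700 + 18197\right) = 17561 \cdot 16497 = 289703817$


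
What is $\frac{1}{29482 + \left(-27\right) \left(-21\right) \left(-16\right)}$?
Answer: $\frac{1}{20410} \approx 4.8996 \cdot 10^{-5}$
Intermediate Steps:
$\frac{1}{29482 + \left(-27\right) \left(-21\right) \left(-16\right)} = \frac{1}{29482 + 567 \left(-16\right)} = \frac{1}{29482 - 9072} = \frac{1}{20410}$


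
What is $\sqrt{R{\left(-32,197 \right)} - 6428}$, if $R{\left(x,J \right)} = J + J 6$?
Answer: $3 i \sqrt{561} \approx 71.056 i$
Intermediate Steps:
$R{\left(x,J \right)} = 7 J$ ($R{\left(x,J \right)} = J + 6 J = 7 J$)
$\sqrt{R{\left(-32,197 \right)} - 6428} = \sqrt{7 \cdot 197 - 6428} = \sqrt{1379 - 6428} = \sqrt{-5049} = 3 i \sqrt{561}$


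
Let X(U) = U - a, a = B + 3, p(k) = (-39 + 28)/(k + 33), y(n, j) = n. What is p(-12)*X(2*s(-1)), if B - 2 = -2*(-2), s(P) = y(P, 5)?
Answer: 121/21 ≈ 5.7619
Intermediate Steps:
s(P) = P
p(k) = -11/(33 + k)
B = 6 (B = 2 - 2*(-2) = 2 + 4 = 6)
a = 9 (a = 6 + 3 = 9)
X(U) = -9 + U (X(U) = U - 1*9 = U - 9 = -9 + U)
p(-12)*X(2*s(-1)) = (-11/(33 - 12))*(-9 + 2*(-1)) = (-11/21)*(-9 - 2) = -11*1/21*(-11) = -11/21*(-11) = 121/21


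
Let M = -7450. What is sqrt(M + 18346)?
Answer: 4*sqrt(681) ≈ 104.38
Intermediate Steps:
sqrt(M + 18346) = sqrt(-7450 + 18346) = sqrt(10896) = 4*sqrt(681)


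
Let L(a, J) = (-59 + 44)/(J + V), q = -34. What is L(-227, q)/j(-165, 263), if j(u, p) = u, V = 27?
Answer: -1/77 ≈ -0.012987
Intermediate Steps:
L(a, J) = -15/(27 + J) (L(a, J) = (-59 + 44)/(J + 27) = -15/(27 + J))
L(-227, q)/j(-165, 263) = -15/(27 - 34)/(-165) = -15/(-7)*(-1/165) = -15*(-⅐)*(-1/165) = (15/7)*(-1/165) = -1/77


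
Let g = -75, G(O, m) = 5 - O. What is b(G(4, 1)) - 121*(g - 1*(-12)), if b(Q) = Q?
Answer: 7624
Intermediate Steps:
b(G(4, 1)) - 121*(g - 1*(-12)) = (5 - 1*4) - 121*(-75 - 1*(-12)) = (5 - 4) - 121*(-75 + 12) = 1 - 121*(-63) = 1 + 7623 = 7624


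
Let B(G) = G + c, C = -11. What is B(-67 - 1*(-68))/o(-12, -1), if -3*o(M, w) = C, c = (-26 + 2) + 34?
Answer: 3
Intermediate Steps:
c = 10 (c = -24 + 34 = 10)
o(M, w) = 11/3 (o(M, w) = -⅓*(-11) = 11/3)
B(G) = 10 + G (B(G) = G + 10 = 10 + G)
B(-67 - 1*(-68))/o(-12, -1) = (10 + (-67 - 1*(-68)))/(11/3) = (10 + (-67 + 68))*(3/11) = (10 + 1)*(3/11) = 11*(3/11) = 3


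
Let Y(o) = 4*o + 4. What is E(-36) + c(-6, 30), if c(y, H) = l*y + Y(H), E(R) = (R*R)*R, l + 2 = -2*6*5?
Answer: -46160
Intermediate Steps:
l = -62 (l = -2 - 2*6*5 = -2 - 12*5 = -2 - 60 = -62)
E(R) = R**3 (E(R) = R**2*R = R**3)
Y(o) = 4 + 4*o
c(y, H) = 4 - 62*y + 4*H (c(y, H) = -62*y + (4 + 4*H) = 4 - 62*y + 4*H)
E(-36) + c(-6, 30) = (-36)**3 + (4 - 62*(-6) + 4*30) = -46656 + (4 + 372 + 120) = -46656 + 496 = -46160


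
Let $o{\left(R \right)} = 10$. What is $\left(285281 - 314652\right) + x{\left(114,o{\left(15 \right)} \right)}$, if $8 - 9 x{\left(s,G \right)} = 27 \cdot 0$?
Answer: $- \frac{264331}{9} \approx -29370.0$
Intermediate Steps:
$x{\left(s,G \right)} = \frac{8}{9}$ ($x{\left(s,G \right)} = \frac{8}{9} - \frac{27 \cdot 0}{9} = \frac{8}{9} - 0 = \frac{8}{9} + 0 = \frac{8}{9}$)
$\left(285281 - 314652\right) + x{\left(114,o{\left(15 \right)} \right)} = \left(285281 - 314652\right) + \frac{8}{9} = -29371 + \frac{8}{9} = - \frac{264331}{9}$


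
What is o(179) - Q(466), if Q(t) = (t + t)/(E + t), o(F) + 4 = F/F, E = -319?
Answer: -1373/147 ≈ -9.3401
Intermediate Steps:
o(F) = -3 (o(F) = -4 + F/F = -4 + 1 = -3)
Q(t) = 2*t/(-319 + t) (Q(t) = (t + t)/(-319 + t) = (2*t)/(-319 + t) = 2*t/(-319 + t))
o(179) - Q(466) = -3 - 2*466/(-319 + 466) = -3 - 2*466/147 = -3 - 1*932/147 = -3 - 932/147 = -1373/147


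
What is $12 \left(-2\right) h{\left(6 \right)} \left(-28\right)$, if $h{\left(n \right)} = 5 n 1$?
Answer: $20160$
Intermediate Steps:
$h{\left(n \right)} = 5 n$
$12 \left(-2\right) h{\left(6 \right)} \left(-28\right) = 12 \left(-2\right) 5 \cdot 6 \left(-28\right) = \left(-24\right) 30 \left(-28\right) = \left(-720\right) \left(-28\right) = 20160$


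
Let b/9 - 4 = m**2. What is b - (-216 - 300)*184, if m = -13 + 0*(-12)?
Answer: 96501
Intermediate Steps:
m = -13 (m = -13 + 0 = -13)
b = 1557 (b = 36 + 9*(-13)**2 = 36 + 9*169 = 36 + 1521 = 1557)
b - (-216 - 300)*184 = 1557 - (-216 - 300)*184 = 1557 - (-516)*184 = 1557 - 1*(-94944) = 1557 + 94944 = 96501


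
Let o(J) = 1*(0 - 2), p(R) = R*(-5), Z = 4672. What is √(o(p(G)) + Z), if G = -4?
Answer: √4670 ≈ 68.337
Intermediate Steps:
p(R) = -5*R
o(J) = -2 (o(J) = 1*(-2) = -2)
√(o(p(G)) + Z) = √(-2 + 4672) = √4670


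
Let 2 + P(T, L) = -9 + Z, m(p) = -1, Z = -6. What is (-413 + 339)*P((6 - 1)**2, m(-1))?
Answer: 1258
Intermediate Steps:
P(T, L) = -17 (P(T, L) = -2 + (-9 - 6) = -2 - 15 = -17)
(-413 + 339)*P((6 - 1)**2, m(-1)) = (-413 + 339)*(-17) = -74*(-17) = 1258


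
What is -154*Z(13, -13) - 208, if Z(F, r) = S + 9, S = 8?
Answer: -2826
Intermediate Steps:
Z(F, r) = 17 (Z(F, r) = 8 + 9 = 17)
-154*Z(13, -13) - 208 = -154*17 - 208 = -2618 - 208 = -2826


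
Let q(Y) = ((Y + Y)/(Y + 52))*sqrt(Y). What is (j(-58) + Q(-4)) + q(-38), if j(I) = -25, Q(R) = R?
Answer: -29 - 38*I*sqrt(38)/7 ≈ -29.0 - 33.464*I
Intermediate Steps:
q(Y) = 2*Y**(3/2)/(52 + Y) (q(Y) = ((2*Y)/(52 + Y))*sqrt(Y) = (2*Y/(52 + Y))*sqrt(Y) = 2*Y**(3/2)/(52 + Y))
(j(-58) + Q(-4)) + q(-38) = (-25 - 4) + 2*(-38)**(3/2)/(52 - 38) = -29 + 2*(-38*I*sqrt(38))/14 = -29 + 2*(-38*I*sqrt(38))*(1/14) = -29 - 38*I*sqrt(38)/7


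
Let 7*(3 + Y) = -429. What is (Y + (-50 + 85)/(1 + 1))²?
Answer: 429025/196 ≈ 2188.9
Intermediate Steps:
Y = -450/7 (Y = -3 + (⅐)*(-429) = -3 - 429/7 = -450/7 ≈ -64.286)
(Y + (-50 + 85)/(1 + 1))² = (-450/7 + (-50 + 85)/(1 + 1))² = (-450/7 + 35/2)² = (-655/14)² = 429025/196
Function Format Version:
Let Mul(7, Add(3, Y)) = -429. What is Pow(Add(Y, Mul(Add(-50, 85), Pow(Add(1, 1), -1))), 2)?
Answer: Rational(429025, 196) ≈ 2188.9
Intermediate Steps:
Y = Rational(-450, 7) (Y = Add(-3, Mul(Rational(1, 7), -429)) = Add(-3, Rational(-429, 7)) = Rational(-450, 7) ≈ -64.286)
Pow(Add(Y, Mul(Add(-50, 85), Pow(Add(1, 1), -1))), 2) = Pow(Add(Rational(-450, 7), Mul(Add(-50, 85), Pow(Add(1, 1), -1))), 2) = Pow(Add(Rational(-450, 7), Mul(35, Pow(2, -1))), 2) = Pow(Add(Rational(-450, 7), Mul(35, Rational(1, 2))), 2) = Pow(Add(Rational(-450, 7), Rational(35, 2)), 2) = Pow(Rational(-655, 14), 2) = Rational(429025, 196)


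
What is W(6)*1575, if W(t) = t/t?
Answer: 1575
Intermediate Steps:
W(t) = 1
W(6)*1575 = 1*1575 = 1575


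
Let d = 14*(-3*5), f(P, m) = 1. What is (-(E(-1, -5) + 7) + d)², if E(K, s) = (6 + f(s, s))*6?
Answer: 67081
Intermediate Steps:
E(K, s) = 42 (E(K, s) = (6 + 1)*6 = 7*6 = 42)
d = -210 (d = 14*(-15) = -210)
(-(E(-1, -5) + 7) + d)² = (-(42 + 7) - 210)² = (-1*49 - 210)² = (-49 - 210)² = (-259)² = 67081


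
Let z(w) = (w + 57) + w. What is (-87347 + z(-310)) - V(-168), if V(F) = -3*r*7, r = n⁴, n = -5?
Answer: -74785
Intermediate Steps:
r = 625 (r = (-5)⁴ = 625)
z(w) = 57 + 2*w (z(w) = (57 + w) + w = 57 + 2*w)
V(F) = -13125 (V(F) = -3*625*7 = -1875*7 = -13125)
(-87347 + z(-310)) - V(-168) = (-87347 + (57 + 2*(-310))) - 1*(-13125) = (-87347 + (57 - 620)) + 13125 = (-87347 - 563) + 13125 = -87910 + 13125 = -74785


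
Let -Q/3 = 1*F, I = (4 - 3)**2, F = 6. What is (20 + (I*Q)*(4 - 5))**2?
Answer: 1444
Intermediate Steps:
I = 1 (I = 1**2 = 1)
Q = -18 (Q = -3*6 = -18)
(20 + (I*Q)*(4 - 5))**2 = (20 + (1*(-18))*(4 - 5))**2 = (20 - 18*(-1))**2 = (20 + 18)**2 = 38**2 = 1444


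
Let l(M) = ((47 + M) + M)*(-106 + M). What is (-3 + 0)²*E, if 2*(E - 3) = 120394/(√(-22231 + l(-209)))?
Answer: 27 + 541773*√94634/94634 ≈ 1788.1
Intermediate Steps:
l(M) = (-106 + M)*(47 + 2*M) (l(M) = (47 + 2*M)*(-106 + M) = (-106 + M)*(47 + 2*M))
E = 3 + 60197*√94634/94634 (E = 3 + (120394/(√(-22231 + (-4982 - 165*(-209) + 2*(-209)²))))/2 = 3 + (120394/(√(-22231 + (-4982 + 34485 + 2*43681))))/2 = 3 + (120394/(√(-22231 + (-4982 + 34485 + 87362))))/2 = 3 + (120394/(√(-22231 + 116865)))/2 = 3 + (120394/(√94634))/2 = 3 + (120394*(√94634/94634))/2 = 3 + (60197*√94634/47317)/2 = 3 + 60197*√94634/94634 ≈ 198.68)
(-3 + 0)²*E = (-3 + 0)²*(3 + 60197*√94634/94634) = (-3)²*(3 + 60197*√94634/94634) = 9*(3 + 60197*√94634/94634) = 27 + 541773*√94634/94634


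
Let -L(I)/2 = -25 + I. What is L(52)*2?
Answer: -108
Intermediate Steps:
L(I) = 50 - 2*I (L(I) = -2*(-25 + I) = 50 - 2*I)
L(52)*2 = (50 - 2*52)*2 = (50 - 104)*2 = -54*2 = -108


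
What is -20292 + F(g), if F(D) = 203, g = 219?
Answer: -20089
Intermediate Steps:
-20292 + F(g) = -20292 + 203 = -20089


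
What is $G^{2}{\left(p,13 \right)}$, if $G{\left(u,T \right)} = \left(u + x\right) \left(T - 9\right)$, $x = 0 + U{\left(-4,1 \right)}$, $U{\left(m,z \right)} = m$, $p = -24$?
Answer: $12544$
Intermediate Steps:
$x = -4$ ($x = 0 - 4 = -4$)
$G{\left(u,T \right)} = \left(-9 + T\right) \left(-4 + u\right)$ ($G{\left(u,T \right)} = \left(u - 4\right) \left(T - 9\right) = \left(-4 + u\right) \left(-9 + T\right) = \left(-9 + T\right) \left(-4 + u\right)$)
$G^{2}{\left(p,13 \right)} = \left(36 - -216 - 52 + 13 \left(-24\right)\right)^{2} = \left(36 + 216 - 52 - 312\right)^{2} = \left(-112\right)^{2} = 12544$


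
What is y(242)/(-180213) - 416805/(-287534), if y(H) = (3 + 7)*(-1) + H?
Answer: 75046971577/51817364742 ≈ 1.4483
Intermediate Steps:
y(H) = -10 + H (y(H) = 10*(-1) + H = -10 + H)
y(242)/(-180213) - 416805/(-287534) = (-10 + 242)/(-180213) - 416805/(-287534) = 232*(-1/180213) - 416805*(-1/287534) = -232/180213 + 416805/287534 = 75046971577/51817364742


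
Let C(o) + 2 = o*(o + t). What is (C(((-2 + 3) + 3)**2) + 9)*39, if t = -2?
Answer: 9009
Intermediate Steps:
C(o) = -2 + o*(-2 + o) (C(o) = -2 + o*(o - 2) = -2 + o*(-2 + o))
(C(((-2 + 3) + 3)**2) + 9)*39 = ((-2 + (((-2 + 3) + 3)**2)**2 - 2*((-2 + 3) + 3)**2) + 9)*39 = ((-2 + ((1 + 3)**2)**2 - 2*(1 + 3)**2) + 9)*39 = ((-2 + (4**2)**2 - 2*4**2) + 9)*39 = ((-2 + 16**2 - 2*16) + 9)*39 = ((-2 + 256 - 32) + 9)*39 = (222 + 9)*39 = 231*39 = 9009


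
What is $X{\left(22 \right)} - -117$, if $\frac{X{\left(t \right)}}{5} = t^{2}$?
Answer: $2537$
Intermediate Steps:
$X{\left(t \right)} = 5 t^{2}$
$X{\left(22 \right)} - -117 = 5 \cdot 22^{2} - -117 = 5 \cdot 484 + 117 = 2420 + 117 = 2537$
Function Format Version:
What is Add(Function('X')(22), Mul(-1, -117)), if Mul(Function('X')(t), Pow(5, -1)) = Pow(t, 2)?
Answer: 2537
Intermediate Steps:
Function('X')(t) = Mul(5, Pow(t, 2))
Add(Function('X')(22), Mul(-1, -117)) = Add(Mul(5, Pow(22, 2)), Mul(-1, -117)) = Add(Mul(5, 484), 117) = Add(2420, 117) = 2537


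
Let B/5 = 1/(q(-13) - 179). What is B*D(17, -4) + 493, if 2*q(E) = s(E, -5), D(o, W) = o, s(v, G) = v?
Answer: 182733/371 ≈ 492.54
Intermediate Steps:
q(E) = E/2
B = -10/371 (B = 5/((½)*(-13) - 179) = 5/(-13/2 - 179) = 5/(-371/2) = 5*(-2/371) = -10/371 ≈ -0.026954)
B*D(17, -4) + 493 = -10/371*17 + 493 = -170/371 + 493 = 182733/371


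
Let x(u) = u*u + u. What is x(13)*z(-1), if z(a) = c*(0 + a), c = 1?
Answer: -182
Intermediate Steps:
x(u) = u + u**2 (x(u) = u**2 + u = u + u**2)
z(a) = a (z(a) = 1*(0 + a) = 1*a = a)
x(13)*z(-1) = (13*(1 + 13))*(-1) = (13*14)*(-1) = 182*(-1) = -182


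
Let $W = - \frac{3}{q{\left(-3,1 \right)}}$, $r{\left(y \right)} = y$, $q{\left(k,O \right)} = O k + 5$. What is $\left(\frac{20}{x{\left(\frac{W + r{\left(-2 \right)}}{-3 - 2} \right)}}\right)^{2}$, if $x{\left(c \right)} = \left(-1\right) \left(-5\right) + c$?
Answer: $\frac{40000}{3249} \approx 12.311$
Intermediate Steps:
$q{\left(k,O \right)} = 5 + O k$
$W = - \frac{3}{2}$ ($W = - \frac{3}{5 + 1 \left(-3\right)} = - \frac{3}{5 - 3} = - \frac{3}{2} \approx -1.5$)
$x{\left(c \right)} = 5 + c$
$\left(\frac{20}{x{\left(\frac{W + r{\left(-2 \right)}}{-3 - 2} \right)}}\right)^{2} = \left(\frac{20}{5 + \frac{- \frac{3}{2} - 2}{-3 - 2}}\right)^{2} = \left(\frac{20}{5 - \frac{7}{2 \left(-5\right)}}\right)^{2} = \left(\frac{20}{5 - - \frac{7}{10}}\right)^{2} = \left(\frac{20}{5 + \frac{7}{10}}\right)^{2} = \left(\frac{20}{\frac{57}{10}}\right)^{2} = \left(20 \cdot \frac{10}{57}\right)^{2} = \left(\frac{200}{57}\right)^{2} = \frac{40000}{3249}$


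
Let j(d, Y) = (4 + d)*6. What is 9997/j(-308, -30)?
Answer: -9997/1824 ≈ -5.4808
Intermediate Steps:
j(d, Y) = 24 + 6*d
9997/j(-308, -30) = 9997/(24 + 6*(-308)) = 9997/(24 - 1848) = 9997/(-1824) = 9997*(-1/1824) = -9997/1824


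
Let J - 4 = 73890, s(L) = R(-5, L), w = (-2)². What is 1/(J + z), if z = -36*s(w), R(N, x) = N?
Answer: 1/74074 ≈ 1.3500e-5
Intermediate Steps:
w = 4
s(L) = -5
J = 73894 (J = 4 + 73890 = 73894)
z = 180 (z = -36*(-5) = 180)
1/(J + z) = 1/(73894 + 180) = 1/74074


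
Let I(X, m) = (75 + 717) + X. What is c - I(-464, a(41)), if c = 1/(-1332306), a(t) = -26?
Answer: -436996369/1332306 ≈ -328.00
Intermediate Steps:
I(X, m) = 792 + X
c = -1/1332306 ≈ -7.5058e-7
c - I(-464, a(41)) = -1/1332306 - (792 - 464) = -1/1332306 - 1*328 = -1/1332306 - 328 = -436996369/1332306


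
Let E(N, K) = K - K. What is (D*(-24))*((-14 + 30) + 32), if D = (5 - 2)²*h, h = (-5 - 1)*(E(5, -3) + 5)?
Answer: 311040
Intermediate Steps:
E(N, K) = 0
h = -30 (h = (-5 - 1)*(0 + 5) = -6*5 = -30)
D = -270 (D = (5 - 2)²*(-30) = 3²*(-30) = 9*(-30) = -270)
(D*(-24))*((-14 + 30) + 32) = (-270*(-24))*((-14 + 30) + 32) = 6480*(16 + 32) = 6480*48 = 311040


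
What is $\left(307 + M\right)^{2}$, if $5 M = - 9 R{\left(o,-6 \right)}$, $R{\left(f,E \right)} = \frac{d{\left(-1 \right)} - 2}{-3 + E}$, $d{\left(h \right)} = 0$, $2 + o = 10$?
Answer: $\frac{2350089}{25} \approx 94004.0$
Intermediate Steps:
$o = 8$ ($o = -2 + 10 = 8$)
$R{\left(f,E \right)} = - \frac{2}{-3 + E}$ ($R{\left(f,E \right)} = \frac{0 - 2}{-3 + E} = - \frac{2}{-3 + E}$)
$M = - \frac{2}{5}$ ($M = \frac{\left(-9\right) \left(- \frac{2}{-3 - 6}\right)}{5} = \frac{\left(-9\right) \left(- \frac{2}{-9}\right)}{5} = \frac{\left(-9\right) \left(\left(-2\right) \left(- \frac{1}{9}\right)\right)}{5} = \frac{\left(-9\right) \frac{2}{9}}{5} = \frac{1}{5} \left(-2\right) = - \frac{2}{5} \approx -0.4$)
$\left(307 + M\right)^{2} = \left(307 - \frac{2}{5}\right)^{2} = \left(\frac{1533}{5}\right)^{2} = \frac{2350089}{25}$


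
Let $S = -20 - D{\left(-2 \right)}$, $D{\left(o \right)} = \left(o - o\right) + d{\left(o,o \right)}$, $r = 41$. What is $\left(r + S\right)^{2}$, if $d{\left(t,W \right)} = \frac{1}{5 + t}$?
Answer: $\frac{3844}{9} \approx 427.11$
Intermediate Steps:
$D{\left(o \right)} = \frac{1}{5 + o}$ ($D{\left(o \right)} = \left(o - o\right) + \frac{1}{5 + o} = 0 + \frac{1}{5 + o} = \frac{1}{5 + o}$)
$S = - \frac{61}{3}$ ($S = -20 - \frac{1}{5 - 2} = -20 - \frac{1}{3} = - \frac{61}{3} \approx -20.333$)
$\left(r + S\right)^{2} = \left(41 - \frac{61}{3}\right)^{2} = \left(\frac{62}{3}\right)^{2} = \frac{3844}{9}$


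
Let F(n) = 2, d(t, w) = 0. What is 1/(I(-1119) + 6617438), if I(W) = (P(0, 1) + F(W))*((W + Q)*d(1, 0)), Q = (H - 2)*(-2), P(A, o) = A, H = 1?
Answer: 1/6617438 ≈ 1.5112e-7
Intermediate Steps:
Q = 2 (Q = (1 - 2)*(-2) = -1*(-2) = 2)
I(W) = 0 (I(W) = (0 + 2)*((W + 2)*0) = 2*((2 + W)*0) = 2*0 = 0)
1/(I(-1119) + 6617438) = 1/(0 + 6617438) = 1/6617438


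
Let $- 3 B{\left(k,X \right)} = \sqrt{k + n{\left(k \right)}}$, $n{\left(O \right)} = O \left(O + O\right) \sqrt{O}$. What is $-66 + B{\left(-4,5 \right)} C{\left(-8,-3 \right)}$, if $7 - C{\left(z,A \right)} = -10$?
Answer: $-66 - \frac{34 \sqrt{-1 + 16 i}}{3} \approx -97.07 - 33.072 i$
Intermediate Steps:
$n{\left(O \right)} = 2 O^{\frac{5}{2}}$ ($n{\left(O \right)} = O 2 O \sqrt{O} = 2 O^{2} \sqrt{O} = 2 O^{\frac{5}{2}}$)
$C{\left(z,A \right)} = 17$ ($C{\left(z,A \right)} = 7 - -10 = 7 + 10 = 17$)
$B{\left(k,X \right)} = - \frac{\sqrt{k + 2 k^{\frac{5}{2}}}}{3}$
$-66 + B{\left(-4,5 \right)} C{\left(-8,-3 \right)} = -66 + - \frac{\sqrt{-4 + 2 \left(-4\right)^{\frac{5}{2}}}}{3} \cdot 17 = -66 + - \frac{\sqrt{-4 + 2 \cdot 32 i}}{3} \cdot 17 = -66 + - \frac{\sqrt{-4 + 64 i}}{3} \cdot 17 = -66 - \frac{17 \sqrt{-4 + 64 i}}{3}$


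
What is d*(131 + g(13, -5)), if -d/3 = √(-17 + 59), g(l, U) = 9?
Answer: -420*√42 ≈ -2721.9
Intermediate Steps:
d = -3*√42 (d = -3*√(-17 + 59) = -3*√42 ≈ -19.442)
d*(131 + g(13, -5)) = (-3*√42)*(131 + 9) = -3*√42*140 = -420*√42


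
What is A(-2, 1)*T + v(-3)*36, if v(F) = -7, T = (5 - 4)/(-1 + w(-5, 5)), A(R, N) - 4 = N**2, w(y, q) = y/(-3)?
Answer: -489/2 ≈ -244.50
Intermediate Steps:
w(y, q) = -y/3 (w(y, q) = y*(-1/3) = -y/3)
A(R, N) = 4 + N**2
T = 3/2 (T = (5 - 4)/(-1 - 1/3*(-5)) = 1/(-1 + 5/3) = 1/(2/3) = 1*(3/2) = 3/2 ≈ 1.5000)
A(-2, 1)*T + v(-3)*36 = (4 + 1**2)*(3/2) - 7*36 = (4 + 1)*(3/2) - 252 = 5*(3/2) - 252 = 15/2 - 252 = -489/2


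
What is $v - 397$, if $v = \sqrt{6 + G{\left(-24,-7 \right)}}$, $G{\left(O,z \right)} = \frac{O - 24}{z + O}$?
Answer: $-397 + \frac{3 \sqrt{806}}{31} \approx -394.25$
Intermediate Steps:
$G{\left(O,z \right)} = \frac{-24 + O}{O + z}$
$v = \frac{3 \sqrt{806}}{31}$ ($v = \sqrt{6 + \frac{-24 - 24}{-24 - 7}} = \sqrt{6 + \frac{1}{-31} \left(-48\right)} = \sqrt{6 - - \frac{48}{31}} = \sqrt{6 + \frac{48}{31}} = \sqrt{\frac{234}{31}} = \frac{3 \sqrt{806}}{31} \approx 2.7474$)
$v - 397 = \frac{3 \sqrt{806}}{31} - 397 = -397 + \frac{3 \sqrt{806}}{31}$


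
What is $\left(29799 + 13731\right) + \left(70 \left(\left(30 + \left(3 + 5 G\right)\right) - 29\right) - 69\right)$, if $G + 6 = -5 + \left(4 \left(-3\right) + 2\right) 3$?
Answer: $29391$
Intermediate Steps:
$G = -41$ ($G = -6 + \left(-5 + \left(4 \left(-3\right) + 2\right) 3\right) = -6 + \left(-5 + \left(-12 + 2\right) 3\right) = -6 - 35 = -41$)
$\left(29799 + 13731\right) + \left(70 \left(\left(30 + \left(3 + 5 G\right)\right) - 29\right) - 69\right) = \left(29799 + 13731\right) + \left(70 \left(\left(30 + \left(3 + 5 \left(-41\right)\right)\right) - 29\right) - 69\right) = 43530 + \left(70 \left(\left(30 + \left(3 - 205\right)\right) - 29\right) - 69\right) = 43530 + \left(70 \left(\left(30 - 202\right) - 29\right) - 69\right) = 43530 + \left(70 \left(-172 - 29\right) - 69\right) = 43530 + \left(70 \left(-201\right) - 69\right) = 43530 - 14139 = 29391$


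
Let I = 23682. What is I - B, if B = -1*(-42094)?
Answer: -18412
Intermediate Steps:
B = 42094
I - B = 23682 - 1*42094 = 23682 - 42094 = -18412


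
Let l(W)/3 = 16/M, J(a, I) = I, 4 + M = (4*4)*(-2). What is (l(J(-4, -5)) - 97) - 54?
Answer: -457/3 ≈ -152.33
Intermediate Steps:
M = -36 (M = -4 + (4*4)*(-2) = -4 + 16*(-2) = -4 - 32 = -36)
l(W) = -4/3 (l(W) = 3*(16/(-36)) = 3*(16*(-1/36)) = 3*(-4/9) = -4/3)
(l(J(-4, -5)) - 97) - 54 = (-4/3 - 97) - 54 = -295/3 - 54 = -457/3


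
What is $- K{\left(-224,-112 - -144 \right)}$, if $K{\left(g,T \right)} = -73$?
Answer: $73$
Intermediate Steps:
$- K{\left(-224,-112 - -144 \right)} = \left(-1\right) \left(-73\right) = 73$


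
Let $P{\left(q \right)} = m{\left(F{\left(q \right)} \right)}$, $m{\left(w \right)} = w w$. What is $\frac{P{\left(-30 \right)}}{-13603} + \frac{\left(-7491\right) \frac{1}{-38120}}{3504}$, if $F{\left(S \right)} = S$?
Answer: $- \frac{40037777309}{605662148480} \approx -0.066106$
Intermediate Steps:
$m{\left(w \right)} = w^{2}$
$P{\left(q \right)} = q^{2}$
$\frac{P{\left(-30 \right)}}{-13603} + \frac{\left(-7491\right) \frac{1}{-38120}}{3504} = \frac{\left(-30\right)^{2}}{-13603} + \frac{\left(-7491\right) \frac{1}{-38120}}{3504} = 900 \left(- \frac{1}{13603}\right) + \left(-7491\right) \left(- \frac{1}{38120}\right) \frac{1}{3504} = - \frac{900}{13603} + \frac{7491}{38120} \cdot \frac{1}{3504} = - \frac{900}{13603} + \frac{2497}{44524160} = - \frac{40037777309}{605662148480}$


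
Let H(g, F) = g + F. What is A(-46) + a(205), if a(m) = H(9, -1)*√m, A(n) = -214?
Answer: -214 + 8*√205 ≈ -99.457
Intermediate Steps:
H(g, F) = F + g
a(m) = 8*√m (a(m) = (-1 + 9)*√m = 8*√m)
A(-46) + a(205) = -214 + 8*√205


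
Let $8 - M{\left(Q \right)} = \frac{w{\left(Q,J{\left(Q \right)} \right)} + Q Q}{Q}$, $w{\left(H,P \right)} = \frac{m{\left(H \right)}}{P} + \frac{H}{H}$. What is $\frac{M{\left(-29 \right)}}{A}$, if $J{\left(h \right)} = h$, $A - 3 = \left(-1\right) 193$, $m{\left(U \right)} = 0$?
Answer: $- \frac{537}{2755} \approx -0.19492$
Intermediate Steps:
$A = -190$ ($A = 3 - 193 = -190$)
$w{\left(H,P \right)} = 1$ ($w{\left(H,P \right)} = \frac{0}{P} + \frac{H}{H} = 0 + 1 = 1$)
$M{\left(Q \right)} = 8 - \frac{1 + Q^{2}}{Q}$ ($M{\left(Q \right)} = 8 - \frac{1 + Q Q}{Q} = 8 - \frac{1 + Q^{2}}{Q}$)
$\frac{M{\left(-29 \right)}}{A} = \frac{8 - -29 - \frac{1}{-29}}{-190} = \left(8 + 29 - - \frac{1}{29}\right) \left(- \frac{1}{190}\right) = \left(8 + 29 + \frac{1}{29}\right) \left(- \frac{1}{190}\right) = \frac{1074}{29} \left(- \frac{1}{190}\right) = - \frac{537}{2755}$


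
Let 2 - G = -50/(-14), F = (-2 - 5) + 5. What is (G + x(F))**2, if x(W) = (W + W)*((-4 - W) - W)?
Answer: 121/49 ≈ 2.4694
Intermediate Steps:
F = -2 (F = -7 + 5 = -2)
G = -11/7 (G = 2 - (-5)*10/(-14) = 2 - (-5)*10*(-1/14) = 2 - (-5)*(-5)/7 = 2 - 1*25/7 = 2 - 25/7 = -11/7 ≈ -1.5714)
x(W) = 2*W*(-4 - 2*W) (x(W) = (2*W)*(-4 - 2*W) = 2*W*(-4 - 2*W))
(G + x(F))**2 = (-11/7 - 4*(-2)*(2 - 2))**2 = (-11/7 - 4*(-2)*0)**2 = (-11/7 + 0)**2 = (-11/7)**2 = 121/49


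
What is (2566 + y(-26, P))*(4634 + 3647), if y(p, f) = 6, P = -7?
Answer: 21298732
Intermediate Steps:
(2566 + y(-26, P))*(4634 + 3647) = (2566 + 6)*(4634 + 3647) = 2572*8281 = 21298732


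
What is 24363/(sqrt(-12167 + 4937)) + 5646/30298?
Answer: 2823/15149 - 8121*I*sqrt(7230)/2410 ≈ 0.18635 - 286.52*I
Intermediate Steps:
24363/(sqrt(-12167 + 4937)) + 5646/30298 = 24363/(sqrt(-7230)) + 5646*(1/30298) = 24363/((I*sqrt(7230))) + 2823/15149 = 24363*(-I*sqrt(7230)/7230) + 2823/15149 = -8121*I*sqrt(7230)/2410 + 2823/15149 = 2823/15149 - 8121*I*sqrt(7230)/2410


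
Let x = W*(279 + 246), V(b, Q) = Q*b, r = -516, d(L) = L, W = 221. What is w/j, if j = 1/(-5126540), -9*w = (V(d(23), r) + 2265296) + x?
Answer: 12147095582620/9 ≈ 1.3497e+12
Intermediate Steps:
x = 116025 (x = 221*(279 + 246) = 221*525 = 116025)
w = -2369453/9 (w = -((-516*23 + 2265296) + 116025)/9 = -((-11868 + 2265296) + 116025)/9 = -(2253428 + 116025)/9 = -1/9*2369453 = -2369453/9 ≈ -2.6327e+5)
j = -1/5126540 ≈ -1.9506e-7
w/j = -2369453/(9*(-1/5126540)) = -2369453/9*(-5126540) = 12147095582620/9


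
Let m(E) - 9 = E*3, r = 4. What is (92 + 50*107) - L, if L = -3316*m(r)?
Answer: 75078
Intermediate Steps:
m(E) = 9 + 3*E (m(E) = 9 + E*3 = 9 + 3*E)
L = -69636 (L = -3316*(9 + 3*4) = -3316*(9 + 12) = -3316*21 = -69636)
(92 + 50*107) - L = (92 + 50*107) - 1*(-69636) = (92 + 5350) + 69636 = 5442 + 69636 = 75078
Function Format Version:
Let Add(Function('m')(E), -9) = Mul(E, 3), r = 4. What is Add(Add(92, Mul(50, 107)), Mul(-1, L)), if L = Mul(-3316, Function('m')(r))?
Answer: 75078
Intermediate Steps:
Function('m')(E) = Add(9, Mul(3, E)) (Function('m')(E) = Add(9, Mul(E, 3)) = Add(9, Mul(3, E)))
L = -69636 (L = Mul(-3316, Add(9, Mul(3, 4))) = Mul(-3316, Add(9, 12)) = Mul(-3316, 21) = -69636)
Add(Add(92, Mul(50, 107)), Mul(-1, L)) = Add(Add(92, Mul(50, 107)), Mul(-1, -69636)) = Add(Add(92, 5350), 69636) = Add(5442, 69636) = 75078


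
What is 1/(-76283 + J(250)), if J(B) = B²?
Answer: -1/13783 ≈ -7.2553e-5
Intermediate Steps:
1/(-76283 + J(250)) = 1/(-76283 + 250²) = 1/(-76283 + 62500) = 1/(-13783) = -1/13783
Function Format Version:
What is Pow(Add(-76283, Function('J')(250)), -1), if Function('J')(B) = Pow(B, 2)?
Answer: Rational(-1, 13783) ≈ -7.2553e-5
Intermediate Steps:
Pow(Add(-76283, Function('J')(250)), -1) = Pow(Add(-76283, Pow(250, 2)), -1) = Pow(Add(-76283, 62500), -1) = Pow(-13783, -1) = Rational(-1, 13783)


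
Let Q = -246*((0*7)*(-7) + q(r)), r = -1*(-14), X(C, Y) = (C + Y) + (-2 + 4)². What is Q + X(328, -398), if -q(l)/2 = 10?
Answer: 4854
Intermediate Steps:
X(C, Y) = 4 + C + Y (X(C, Y) = (C + Y) + 2² = (C + Y) + 4 = 4 + C + Y)
r = 14
q(l) = -20 (q(l) = -2*10 = -20)
Q = 4920 (Q = -246*((0*7)*(-7) - 20) = -246*(0*(-7) - 20) = -246*(0 - 20) = -246*(-20) = 4920)
Q + X(328, -398) = 4920 + (4 + 328 - 398) = 4920 - 66 = 4854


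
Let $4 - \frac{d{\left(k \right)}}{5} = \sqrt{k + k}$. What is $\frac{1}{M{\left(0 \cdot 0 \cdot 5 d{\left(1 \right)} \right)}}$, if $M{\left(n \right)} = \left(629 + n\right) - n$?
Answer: $\frac{1}{629} \approx 0.0015898$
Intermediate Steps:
$d{\left(k \right)} = 20 - 5 \sqrt{2} \sqrt{k}$ ($d{\left(k \right)} = 20 - 5 \sqrt{k + k} = 20 - 5 \sqrt{2 k} = 20 - 5 \sqrt{2} \sqrt{k}$)
$M{\left(n \right)} = 629$
$\frac{1}{M{\left(0 \cdot 0 \cdot 5 d{\left(1 \right)} \right)}} = \frac{1}{629}$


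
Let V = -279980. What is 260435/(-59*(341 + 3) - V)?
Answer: 260435/259684 ≈ 1.0029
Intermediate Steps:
260435/(-59*(341 + 3) - V) = 260435/(-59*(341 + 3) - 1*(-279980)) = 260435/(-59*344 + 279980) = 260435/(-20296 + 279980) = 260435/259684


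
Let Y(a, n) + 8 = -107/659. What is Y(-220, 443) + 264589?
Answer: 174358772/659 ≈ 2.6458e+5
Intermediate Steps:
Y(a, n) = -5379/659 (Y(a, n) = -8 - 107/659 = -5379/659)
Y(-220, 443) + 264589 = -5379/659 + 264589 = 174358772/659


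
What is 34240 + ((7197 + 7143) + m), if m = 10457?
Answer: 59037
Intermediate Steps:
34240 + ((7197 + 7143) + m) = 34240 + ((7197 + 7143) + 10457) = 34240 + (14340 + 10457) = 34240 + 24797 = 59037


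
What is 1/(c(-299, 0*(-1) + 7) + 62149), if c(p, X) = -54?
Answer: 1/62095 ≈ 1.6104e-5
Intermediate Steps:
1/(c(-299, 0*(-1) + 7) + 62149) = 1/(-54 + 62149) = 1/62095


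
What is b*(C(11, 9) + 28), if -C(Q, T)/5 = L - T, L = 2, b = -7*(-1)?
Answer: 441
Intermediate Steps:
b = 7
C(Q, T) = -10 + 5*T (C(Q, T) = -5*(2 - T) = -10 + 5*T)
b*(C(11, 9) + 28) = 7*((-10 + 5*9) + 28) = 7*((-10 + 45) + 28) = 7*(35 + 28) = 7*63 = 441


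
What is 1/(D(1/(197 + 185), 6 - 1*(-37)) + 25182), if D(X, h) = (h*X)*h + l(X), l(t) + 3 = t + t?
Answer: 382/9620229 ≈ 3.9708e-5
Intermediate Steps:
l(t) = -3 + 2*t (l(t) = -3 + (t + t) = -3 + 2*t)
D(X, h) = -3 + 2*X + X*h² (D(X, h) = (h*X)*h + (-3 + 2*X) = (X*h)*h + (-3 + 2*X) = X*h² + (-3 + 2*X) = -3 + 2*X + X*h²)
1/(D(1/(197 + 185), 6 - 1*(-37)) + 25182) = 1/((-3 + 2/(197 + 185) + (6 - 1*(-37))²/(197 + 185)) + 25182) = 1/((-3 + 2/382 + (6 + 37)²/382) + 25182) = 1/((-3 + 2*(1/382) + (1/382)*43²) + 25182) = 1/((-3 + 1/191 + (1/382)*1849) + 25182) = 1/((-3 + 1/191 + 1849/382) + 25182) = 1/(705/382 + 25182) = 1/(9620229/382) = 382/9620229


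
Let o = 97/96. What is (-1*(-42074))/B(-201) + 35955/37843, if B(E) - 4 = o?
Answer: 11759162079/1400191 ≈ 8398.3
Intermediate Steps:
o = 97/96 (o = 97*(1/96) = 97/96 ≈ 1.0104)
B(E) = 481/96 (B(E) = 4 + 97/96 = 481/96)
(-1*(-42074))/B(-201) + 35955/37843 = (-1*(-42074))/(481/96) + 35955/37843 = 42074*(96/481) + 35955*(1/37843) = 4039104/481 + 35955/37843 = 11759162079/1400191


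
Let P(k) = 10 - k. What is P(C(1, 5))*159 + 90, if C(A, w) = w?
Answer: 885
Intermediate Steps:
P(C(1, 5))*159 + 90 = (10 - 1*5)*159 + 90 = (10 - 5)*159 + 90 = 5*159 + 90 = 795 + 90 = 885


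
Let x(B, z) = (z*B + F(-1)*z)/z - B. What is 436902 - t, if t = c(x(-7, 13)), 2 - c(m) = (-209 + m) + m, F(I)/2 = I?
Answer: 436687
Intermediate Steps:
F(I) = 2*I
x(B, z) = -B + (-2*z + B*z)/z (x(B, z) = (z*B + (2*(-1))*z)/z - B = (B*z - 2*z)/z - B = (-2*z + B*z)/z - B = -B + (-2*z + B*z)/z)
c(m) = 211 - 2*m (c(m) = 2 - ((-209 + m) + m) = 2 - (-209 + 2*m) = 2 + (209 - 2*m) = 211 - 2*m)
t = 215 (t = 211 - 2*(-2) = 211 + 4 = 215)
436902 - t = 436902 - 1*215 = 436902 - 215 = 436687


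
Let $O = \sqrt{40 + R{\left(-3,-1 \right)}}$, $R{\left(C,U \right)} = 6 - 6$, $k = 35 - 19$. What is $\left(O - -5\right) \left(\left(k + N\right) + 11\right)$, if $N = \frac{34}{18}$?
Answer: $\frac{1300}{9} + \frac{520 \sqrt{10}}{9} \approx 327.15$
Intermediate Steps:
$k = 16$ ($k = 35 - 19 = 16$)
$N = \frac{17}{9}$ ($N = 34 \cdot \frac{1}{18} = \frac{17}{9} \approx 1.8889$)
$R{\left(C,U \right)} = 0$ ($R{\left(C,U \right)} = 6 - 6 = 0$)
$O = 2 \sqrt{10}$ ($O = \sqrt{40 + 0} = \sqrt{40} = 2 \sqrt{10} \approx 6.3246$)
$\left(O - -5\right) \left(\left(k + N\right) + 11\right) = \left(2 \sqrt{10} - -5\right) \left(\left(16 + \frac{17}{9}\right) + 11\right) = \left(2 \sqrt{10} + 5\right) \left(\frac{161}{9} + 11\right) = \left(5 + 2 \sqrt{10}\right) \frac{260}{9} = \frac{1300}{9} + \frac{520 \sqrt{10}}{9}$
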